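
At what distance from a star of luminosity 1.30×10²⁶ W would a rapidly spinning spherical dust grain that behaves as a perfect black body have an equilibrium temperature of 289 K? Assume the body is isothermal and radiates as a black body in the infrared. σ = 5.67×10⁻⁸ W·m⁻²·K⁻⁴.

d ≈ 8.09×10¹⁰ m

For an isothermal black-emitting sphere, (1−a)S·πr² = σ·4πr²·T⁴ ⇒ S = 4σT⁴/(1−a).
S = 4·5.67×10⁻⁸·(289)⁴/1.00 = 1582 W/m².
Flux falls as S = L/(4πd²), so d = √(L/(4πS)) = √(1.30×10²⁶/(4π·1582)).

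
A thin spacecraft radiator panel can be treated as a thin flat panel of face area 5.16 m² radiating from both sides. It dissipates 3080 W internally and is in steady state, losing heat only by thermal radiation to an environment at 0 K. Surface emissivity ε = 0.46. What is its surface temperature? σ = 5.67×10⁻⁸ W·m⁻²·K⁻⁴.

T ≈ 327 K

Steady state: internal power = radiated power, P = εσA T⁴.
Radiating area A = 2·5.16 = 10.32 m².
T⁴ = P/(εσA) = 3080/(0.46·5.67×10⁻⁸·10.32) = 1.144×10¹⁰ K⁴.
T = (1.144×10¹⁰)^(1/4).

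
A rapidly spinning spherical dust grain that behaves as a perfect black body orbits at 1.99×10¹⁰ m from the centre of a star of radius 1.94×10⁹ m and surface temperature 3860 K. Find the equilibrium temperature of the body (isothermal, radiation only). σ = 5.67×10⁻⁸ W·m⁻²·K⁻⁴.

T ≈ 852 K

The star's surface emits σT_*⁴; at distance d the flux is S = σT_*⁴(R_*/d)².
S = 5.67×10⁻⁸·(3860)⁴·(1.94×10⁹/1.99×10¹⁰)² = 1.196×10⁵ W/m².
For an isothermal sphere T⁴ = (1−a)S/(4σ) = 5.275×10¹¹ K⁴.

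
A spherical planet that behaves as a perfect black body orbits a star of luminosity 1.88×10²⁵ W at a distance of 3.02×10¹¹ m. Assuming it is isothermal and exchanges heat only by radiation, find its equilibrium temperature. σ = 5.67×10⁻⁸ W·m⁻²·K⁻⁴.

T ≈ 92.2 K

First find the stellar flux at distance d: S = L/(4πd²) = 1.88×10²⁵/(4π·(3.02×10¹¹)²) = 16.40 W/m².
For an isothermal sphere, absorbed (1−a)S·πr² = emitted σ·4πr²·T⁴, so T⁴ = (1−a)S/(4σ).
T⁴ = 1.00·16.40/(4·5.67×10⁻⁸) = 7.233×10⁷ K⁴.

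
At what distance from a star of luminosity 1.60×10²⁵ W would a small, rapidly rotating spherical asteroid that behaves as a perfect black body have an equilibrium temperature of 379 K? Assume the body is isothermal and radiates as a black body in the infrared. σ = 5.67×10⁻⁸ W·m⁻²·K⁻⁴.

For an isothermal black-emitting sphere, (1−a)S·πr² = σ·4πr²·T⁴ ⇒ S = 4σT⁴/(1−a).
S = 4·5.67×10⁻⁸·(379)⁴/1.00 = 4680 W/m².
Flux falls as S = L/(4πd²), so d = √(L/(4πS)) = √(1.60×10²⁵/(4π·4680)).

d ≈ 1.65×10¹⁰ m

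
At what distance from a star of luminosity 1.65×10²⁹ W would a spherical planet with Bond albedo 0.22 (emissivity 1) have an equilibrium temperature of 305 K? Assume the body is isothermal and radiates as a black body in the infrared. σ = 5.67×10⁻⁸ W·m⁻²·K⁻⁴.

For an isothermal black-emitting sphere, (1−a)S·πr² = σ·4πr²·T⁴ ⇒ S = 4σT⁴/(1−a).
S = 4·5.67×10⁻⁸·(305)⁴/0.780 = 2516 W/m².
Flux falls as S = L/(4πd²), so d = √(L/(4πS)) = √(1.65×10²⁹/(4π·2516)).

d ≈ 2.28×10¹² m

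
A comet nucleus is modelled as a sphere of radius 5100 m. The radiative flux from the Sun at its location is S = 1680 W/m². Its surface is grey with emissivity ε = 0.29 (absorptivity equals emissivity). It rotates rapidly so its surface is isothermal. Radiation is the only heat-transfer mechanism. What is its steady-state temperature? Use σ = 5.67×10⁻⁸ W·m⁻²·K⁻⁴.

At equilibrium, absorbed power = emitted power.
Absorbing cross-section = πr² = 8.171×10⁷ m²; emitting surface = 4πr² = 3.269×10⁸ m² (ratio 4).
εS·A_cross = εσ·A_surf·T⁴  ⇒  T⁴ = S/(4σ)   (ε cancels).
T⁴ = 1680/(4·5.67×10⁻⁸) = 7.407×10⁹ K⁴.
T = (7.407×10⁹)^(1/4).

T ≈ 293 K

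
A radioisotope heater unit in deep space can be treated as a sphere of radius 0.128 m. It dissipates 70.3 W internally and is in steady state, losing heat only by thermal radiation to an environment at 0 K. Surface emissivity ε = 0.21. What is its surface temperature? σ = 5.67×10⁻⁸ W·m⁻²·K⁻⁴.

T ≈ 412 K

Steady state: internal power = radiated power, P = εσA T⁴.
Radiating area A = 4πr² = 0.2059 m².
T⁴ = P/(εσA) = 70.3/(0.21·5.67×10⁻⁸·0.2059) = 2.868×10¹⁰ K⁴.
T = (2.868×10¹⁰)^(1/4).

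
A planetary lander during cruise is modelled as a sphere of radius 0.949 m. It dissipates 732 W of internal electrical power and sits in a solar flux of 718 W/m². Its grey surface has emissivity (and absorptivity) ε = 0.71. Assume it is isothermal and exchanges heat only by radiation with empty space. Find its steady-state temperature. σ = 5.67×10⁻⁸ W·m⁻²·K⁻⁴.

At steady state, absorbed solar power + internal power = radiated power.
Absorbed: α·S·A_cross = 0.71·718·2.829 = 1442 W (cross-section πr²).
Total input = 1442 + 732 = 2174 W.
Radiated: εσ·A_surf·T⁴ with A_surf = 4πr² = 11.32 m².
T⁴ = 2174/(0.71·5.67×10⁻⁸·11.32) = 4.772×10⁹ K⁴.

T ≈ 263 K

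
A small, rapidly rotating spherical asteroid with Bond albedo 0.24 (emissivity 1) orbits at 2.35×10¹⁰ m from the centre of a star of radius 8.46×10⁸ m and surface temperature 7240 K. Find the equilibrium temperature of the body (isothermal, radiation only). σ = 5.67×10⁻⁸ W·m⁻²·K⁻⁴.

The star's surface emits σT_*⁴; at distance d the flux is S = σT_*⁴(R_*/d)².
S = 5.67×10⁻⁸·(7240)⁴·(8.46×10⁸/2.35×10¹⁰)² = 2.019×10⁵ W/m².
For an isothermal sphere T⁴ = (1−a)S/(4σ) = 6.766×10¹¹ K⁴.

T ≈ 907 K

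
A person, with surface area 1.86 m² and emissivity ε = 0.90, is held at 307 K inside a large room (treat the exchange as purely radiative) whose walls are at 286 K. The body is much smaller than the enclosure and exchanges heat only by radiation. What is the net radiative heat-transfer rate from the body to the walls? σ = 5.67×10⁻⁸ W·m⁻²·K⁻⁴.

P_net ≈ 208 W

For a small grey body in a large enclosure: P_net = εσA(T_body⁴ − T_wall⁴).
A = 1.86 m²; T_body⁴ − T_wall⁴ = 8.883×10⁹ − 6.691×10⁹ = 2.192×10⁹ K⁴.
|P_net| = 0.90·5.67×10⁻⁸·1.860·2.192×10⁹.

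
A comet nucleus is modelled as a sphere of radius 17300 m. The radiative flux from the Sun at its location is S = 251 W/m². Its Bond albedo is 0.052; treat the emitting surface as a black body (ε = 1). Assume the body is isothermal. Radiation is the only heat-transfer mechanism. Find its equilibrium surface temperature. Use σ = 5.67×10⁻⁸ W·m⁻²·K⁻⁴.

T ≈ 180 K

At equilibrium, absorbed power = emitted power.
Absorbing cross-section = πr² = 9.402×10⁸ m²; emitting surface = 4πr² = 3.761×10⁹ m² (ratio 4).
(1−a)S·A_cross = εσ·A_surf·T⁴  ⇒  T⁴ = (1−a)S/(4σ).
T⁴ = 0.948·251/(4·5.67×10⁻⁸) = 1.049×10⁹ K⁴.
T = (1.049×10⁹)^(1/4).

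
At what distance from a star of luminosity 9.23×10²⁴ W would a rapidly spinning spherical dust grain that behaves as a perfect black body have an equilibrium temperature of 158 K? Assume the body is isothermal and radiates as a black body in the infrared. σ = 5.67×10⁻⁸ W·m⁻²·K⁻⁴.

d ≈ 7.21×10¹⁰ m

For an isothermal black-emitting sphere, (1−a)S·πr² = σ·4πr²·T⁴ ⇒ S = 4σT⁴/(1−a).
S = 4·5.67×10⁻⁸·(158)⁴/1.00 = 141.3 W/m².
Flux falls as S = L/(4πd²), so d = √(L/(4πS)) = √(9.23×10²⁴/(4π·141.3)).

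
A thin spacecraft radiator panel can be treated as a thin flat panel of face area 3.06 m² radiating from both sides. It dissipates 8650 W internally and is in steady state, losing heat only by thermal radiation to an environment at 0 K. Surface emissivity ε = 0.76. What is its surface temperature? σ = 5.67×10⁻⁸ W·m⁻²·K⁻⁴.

Steady state: internal power = radiated power, P = εσA T⁴.
Radiating area A = 2·3.06 = 6.120 m².
T⁴ = P/(εσA) = 8650/(0.76·5.67×10⁻⁸·6.120) = 3.280×10¹⁰ K⁴.
T = (3.280×10¹⁰)^(1/4).

T ≈ 426 K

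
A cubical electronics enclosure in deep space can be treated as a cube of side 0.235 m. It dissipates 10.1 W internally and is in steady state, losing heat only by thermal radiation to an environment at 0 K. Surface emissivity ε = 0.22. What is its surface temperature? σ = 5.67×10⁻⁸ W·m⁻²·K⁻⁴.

Steady state: internal power = radiated power, P = εσA T⁴.
Radiating area A = 6L² = 0.3313 m².
T⁴ = P/(εσA) = 10.1/(0.22·5.67×10⁻⁸·0.3313) = 2.444×10⁹ K⁴.
T = (2.444×10⁹)^(1/4).

T ≈ 222 K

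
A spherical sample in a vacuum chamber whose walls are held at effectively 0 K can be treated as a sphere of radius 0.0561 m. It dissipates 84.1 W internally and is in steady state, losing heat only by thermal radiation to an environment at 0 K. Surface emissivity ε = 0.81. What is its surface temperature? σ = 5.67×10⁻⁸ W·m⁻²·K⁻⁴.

Steady state: internal power = radiated power, P = εσA T⁴.
Radiating area A = 4πr² = 0.03955 m².
T⁴ = P/(εσA) = 84.1/(0.81·5.67×10⁻⁸·0.03955) = 4.630×10¹⁰ K⁴.
T = (4.630×10¹⁰)^(1/4).

T ≈ 464 K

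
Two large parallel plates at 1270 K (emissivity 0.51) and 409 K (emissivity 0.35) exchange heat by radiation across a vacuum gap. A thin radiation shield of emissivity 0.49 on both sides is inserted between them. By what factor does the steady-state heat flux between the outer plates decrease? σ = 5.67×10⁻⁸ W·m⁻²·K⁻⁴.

Without shield: q₀ = σΔ(T⁴)/(1/ε₁+1/ε₂−1) with denominator 3.818.
With shield the two gaps are in series; the resistances add: (1/ε₁+1/ε_s−1)+(1/ε_s+1/ε₂−1) = 3.002+3.898 = 6.900.
Heat-flux ratio q₀/q = 6.900/3.818.

factor ≈ 1.81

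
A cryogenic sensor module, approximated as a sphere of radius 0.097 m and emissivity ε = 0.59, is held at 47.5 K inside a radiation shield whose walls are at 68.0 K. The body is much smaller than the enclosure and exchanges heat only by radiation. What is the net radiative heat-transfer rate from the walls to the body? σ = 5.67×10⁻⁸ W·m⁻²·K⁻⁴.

P_net ≈ 0.0644 W

For a small grey body in a large enclosure: P_net = εσA(T_body⁴ − T_wall⁴).
A = 4πr² = 0.1182 m²; T_body⁴ − T_wall⁴ = 5.091×10⁶ − 2.138×10⁷ = -1.629×10⁷ K⁴.
|P_net| = 0.59·5.67×10⁻⁸·0.1182·1.629×10⁷.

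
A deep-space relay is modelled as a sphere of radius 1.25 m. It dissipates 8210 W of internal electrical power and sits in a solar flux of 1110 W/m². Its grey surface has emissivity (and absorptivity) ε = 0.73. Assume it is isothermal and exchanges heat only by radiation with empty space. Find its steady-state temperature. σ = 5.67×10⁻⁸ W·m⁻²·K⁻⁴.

T ≈ 350 K

At steady state, absorbed solar power + internal power = radiated power.
Absorbed: α·S·A_cross = 0.73·1110·4.909 = 3978 W (cross-section πr²).
Total input = 3978 + 8210 = 12190 W.
Radiated: εσ·A_surf·T⁴ with A_surf = 4πr² = 19.63 m².
T⁴ = 12190/(0.73·5.67×10⁻⁸·19.63) = 1.500×10¹⁰ K⁴.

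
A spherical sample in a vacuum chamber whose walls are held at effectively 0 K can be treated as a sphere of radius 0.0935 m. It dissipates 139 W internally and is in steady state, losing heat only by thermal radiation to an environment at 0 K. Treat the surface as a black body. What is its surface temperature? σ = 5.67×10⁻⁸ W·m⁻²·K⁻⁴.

T ≈ 387 K

Steady state: internal power = radiated power, P = εσA T⁴.
Radiating area A = 4πr² = 0.1099 m².
T⁴ = P/(εσA) = 139/(1.0·5.67×10⁻⁸·0.1099) = 2.232×10¹⁰ K⁴.
T = (2.232×10¹⁰)^(1/4).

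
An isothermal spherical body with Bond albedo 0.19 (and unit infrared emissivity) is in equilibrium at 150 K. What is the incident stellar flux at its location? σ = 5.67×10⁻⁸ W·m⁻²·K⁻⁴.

(1−a)S·πr² = σ·4πr²·T⁴ ⇒ S = 4σT⁴/(1−a).
S = 4·5.67×10⁻⁸·5.062×10⁸/0.810.

S ≈ 142 W/m²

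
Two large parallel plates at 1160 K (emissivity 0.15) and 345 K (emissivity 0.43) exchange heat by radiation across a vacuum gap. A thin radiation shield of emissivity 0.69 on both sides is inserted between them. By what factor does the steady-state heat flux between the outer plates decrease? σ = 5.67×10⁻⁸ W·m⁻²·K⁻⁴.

factor ≈ 1.24

Without shield: q₀ = σΔ(T⁴)/(1/ε₁+1/ε₂−1) with denominator 7.992.
With shield the two gaps are in series; the resistances add: (1/ε₁+1/ε_s−1)+(1/ε_s+1/ε₂−1) = 7.116+2.775 = 9.891.
Heat-flux ratio q₀/q = 9.891/7.992.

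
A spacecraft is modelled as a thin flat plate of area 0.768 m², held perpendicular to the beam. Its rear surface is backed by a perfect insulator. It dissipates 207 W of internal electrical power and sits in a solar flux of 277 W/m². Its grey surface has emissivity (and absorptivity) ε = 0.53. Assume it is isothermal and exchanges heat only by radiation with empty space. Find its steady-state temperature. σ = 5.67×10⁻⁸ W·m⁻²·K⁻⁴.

At steady state, absorbed solar power + internal power = radiated power.
Absorbed: α·S·A_cross = 0.53·277·0.7680 = 112.8 W (cross-section A).
Total input = 112.8 + 207 = 319.8 W.
Radiated: εσ·A_surf·T⁴ with A_surf = A = 0.7680 m².
T⁴ = 319.8/(0.53·5.67×10⁻⁸·0.7680) = 1.385×10¹⁰ K⁴.

T ≈ 343 K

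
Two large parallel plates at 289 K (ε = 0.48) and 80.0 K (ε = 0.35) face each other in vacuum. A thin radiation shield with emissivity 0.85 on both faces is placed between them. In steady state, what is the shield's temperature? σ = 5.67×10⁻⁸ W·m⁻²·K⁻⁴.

In steady state the net flux on the hot side equals that on the cold side.
σ(T₁⁴−T_s⁴)/D₁ = σ(T_s⁴−T₂⁴)/D₂, with D₁ = 1/ε₁+1/ε_s−1 = 2.260, D₂ = 1/ε_s+1/ε₂−1 = 3.034.
Solve for T_s⁴: T_s⁴ = (D₂·T₁⁴ + D₁·T₂⁴)/(D₁+D₂) = 4.015×10⁹ K⁴.

T_s ≈ 252 K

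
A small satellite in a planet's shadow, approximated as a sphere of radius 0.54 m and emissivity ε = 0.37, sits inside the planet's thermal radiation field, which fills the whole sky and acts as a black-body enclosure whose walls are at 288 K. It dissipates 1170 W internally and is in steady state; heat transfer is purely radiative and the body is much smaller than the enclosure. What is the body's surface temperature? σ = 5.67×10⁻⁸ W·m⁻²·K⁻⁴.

T ≈ 386 K

For a small grey body in a large enclosure, net radiated power = εσA(T⁴ − T_w⁴).
Steady state: P = εσA(T⁴ − T_w⁴) with A = 4πr² = 3.664 m².
T⁴ = P/(εσA) + T_w⁴ = 1170/(0.37·5.67×10⁻⁸·3.664) + (288)⁴
    = 1.522×10¹⁰ + 6.880×10⁹ = 2.210×10¹⁰ K⁴.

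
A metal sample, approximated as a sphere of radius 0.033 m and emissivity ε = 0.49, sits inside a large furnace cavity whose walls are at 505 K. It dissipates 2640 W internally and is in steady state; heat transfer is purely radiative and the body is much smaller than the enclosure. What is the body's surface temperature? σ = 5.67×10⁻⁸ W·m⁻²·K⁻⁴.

T ≈ 1630 K

For a small grey body in a large enclosure, net radiated power = εσA(T⁴ − T_w⁴).
Steady state: P = εσA(T⁴ − T_w⁴) with A = 4πr² = 0.01368 m².
T⁴ = P/(εσA) + T_w⁴ = 2640/(0.49·5.67×10⁻⁸·0.01368) + (505)⁴
    = 6.944×10¹² + 6.504×10¹⁰ = 7.009×10¹² K⁴.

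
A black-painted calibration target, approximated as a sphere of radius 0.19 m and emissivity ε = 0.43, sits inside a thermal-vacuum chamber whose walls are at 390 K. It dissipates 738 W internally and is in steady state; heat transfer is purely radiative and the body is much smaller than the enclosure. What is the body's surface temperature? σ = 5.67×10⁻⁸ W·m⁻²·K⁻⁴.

T ≈ 548 K

For a small grey body in a large enclosure, net radiated power = εσA(T⁴ − T_w⁴).
Steady state: P = εσA(T⁴ − T_w⁴) with A = 4πr² = 0.4536 m².
T⁴ = P/(εσA) + T_w⁴ = 738/(0.43·5.67×10⁻⁸·0.4536) + (390)⁴
    = 6.672×10¹⁰ + 2.313×10¹⁰ = 8.986×10¹⁰ K⁴.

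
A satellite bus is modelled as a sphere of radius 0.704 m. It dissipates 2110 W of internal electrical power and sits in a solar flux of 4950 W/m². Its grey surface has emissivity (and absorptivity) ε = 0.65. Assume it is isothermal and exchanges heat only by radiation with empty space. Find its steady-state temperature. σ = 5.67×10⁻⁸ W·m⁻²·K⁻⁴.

T ≈ 420 K

At steady state, absorbed solar power + internal power = radiated power.
Absorbed: α·S·A_cross = 0.65·4950·1.557 = 5010 W (cross-section πr²).
Total input = 5010 + 2110 = 7120 W.
Radiated: εσ·A_surf·T⁴ with A_surf = 4πr² = 6.228 m².
T⁴ = 7120/(0.65·5.67×10⁻⁸·6.228) = 3.102×10¹⁰ K⁴.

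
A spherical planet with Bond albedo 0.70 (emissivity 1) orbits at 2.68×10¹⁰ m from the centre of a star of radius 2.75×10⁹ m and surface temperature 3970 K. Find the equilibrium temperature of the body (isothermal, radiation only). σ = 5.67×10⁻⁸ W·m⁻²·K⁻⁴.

T ≈ 666 K

The star's surface emits σT_*⁴; at distance d the flux is S = σT_*⁴(R_*/d)².
S = 5.67×10⁻⁸·(3970)⁴·(2.75×10⁹/2.68×10¹⁰)² = 1.483×10⁵ W/m².
For an isothermal sphere T⁴ = (1−a)S/(4σ) = 1.962×10¹¹ K⁴.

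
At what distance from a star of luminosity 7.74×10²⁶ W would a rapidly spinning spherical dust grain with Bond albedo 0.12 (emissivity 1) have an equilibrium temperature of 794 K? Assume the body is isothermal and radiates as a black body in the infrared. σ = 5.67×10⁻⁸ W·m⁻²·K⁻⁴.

For an isothermal black-emitting sphere, (1−a)S·πr² = σ·4πr²·T⁴ ⇒ S = 4σT⁴/(1−a).
S = 4·5.67×10⁻⁸·(794)⁴/0.880 = 1.024×10⁵ W/m².
Flux falls as S = L/(4πd²), so d = √(L/(4πS)) = √(7.74×10²⁶/(4π·1.024×10⁵)).

d ≈ 2.45×10¹⁰ m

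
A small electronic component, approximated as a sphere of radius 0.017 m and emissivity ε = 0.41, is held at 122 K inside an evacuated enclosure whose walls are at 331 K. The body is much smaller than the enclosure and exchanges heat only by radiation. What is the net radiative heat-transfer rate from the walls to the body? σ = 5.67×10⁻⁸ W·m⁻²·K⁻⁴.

P_net ≈ 0.995 W

For a small grey body in a large enclosure: P_net = εσA(T_body⁴ − T_wall⁴).
A = 4πr² = 0.003632 m²; T_body⁴ − T_wall⁴ = 2.215×10⁸ − 1.200×10¹⁰ = -1.178×10¹⁰ K⁴.
|P_net| = 0.41·5.67×10⁻⁸·0.003632·1.178×10¹⁰.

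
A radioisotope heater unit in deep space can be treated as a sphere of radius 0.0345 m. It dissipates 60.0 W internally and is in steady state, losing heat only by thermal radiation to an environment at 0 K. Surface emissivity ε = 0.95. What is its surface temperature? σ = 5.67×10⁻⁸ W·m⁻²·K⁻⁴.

T ≈ 522 K

Steady state: internal power = radiated power, P = εσA T⁴.
Radiating area A = 4πr² = 0.01496 m².
T⁴ = P/(εσA) = 60.0/(0.95·5.67×10⁻⁸·0.01496) = 7.447×10¹⁰ K⁴.
T = (7.447×10¹⁰)^(1/4).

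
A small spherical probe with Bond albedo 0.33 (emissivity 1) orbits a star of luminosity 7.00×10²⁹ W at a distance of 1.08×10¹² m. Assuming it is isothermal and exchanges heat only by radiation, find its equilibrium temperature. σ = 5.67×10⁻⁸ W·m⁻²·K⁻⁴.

First find the stellar flux at distance d: S = L/(4πd²) = 7.00×10²⁹/(4π·(1.08×10¹²)²) = 47760 W/m².
For an isothermal sphere, absorbed (1−a)S·πr² = emitted σ·4πr²·T⁴, so T⁴ = (1−a)S/(4σ).
T⁴ = 0.670·47760/(4·5.67×10⁻⁸) = 1.411×10¹¹ K⁴.

T ≈ 613 K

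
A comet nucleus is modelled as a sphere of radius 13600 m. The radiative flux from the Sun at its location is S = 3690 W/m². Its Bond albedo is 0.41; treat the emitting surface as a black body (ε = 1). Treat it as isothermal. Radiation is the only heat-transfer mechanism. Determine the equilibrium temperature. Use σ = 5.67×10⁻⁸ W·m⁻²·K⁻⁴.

T ≈ 313 K

At equilibrium, absorbed power = emitted power.
Absorbing cross-section = πr² = 5.811×10⁸ m²; emitting surface = 4πr² = 2.324×10⁹ m² (ratio 4).
(1−a)S·A_cross = εσ·A_surf·T⁴  ⇒  T⁴ = (1−a)S/(4σ).
T⁴ = 0.590·3690/(4·5.67×10⁻⁸) = 9.599×10⁹ K⁴.
T = (9.599×10⁹)^(1/4).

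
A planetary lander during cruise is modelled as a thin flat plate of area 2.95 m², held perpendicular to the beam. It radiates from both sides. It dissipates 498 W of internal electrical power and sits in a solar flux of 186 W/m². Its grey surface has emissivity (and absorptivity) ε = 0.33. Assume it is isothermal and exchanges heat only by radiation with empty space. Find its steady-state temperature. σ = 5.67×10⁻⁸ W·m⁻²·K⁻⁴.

At steady state, absorbed solar power + internal power = radiated power.
Absorbed: α·S·A_cross = 0.33·186·2.950 = 181.1 W (cross-section A).
Total input = 181.1 + 498 = 679.1 W.
Radiated: εσ·A_surf·T⁴ with A_surf = 2A = 5.900 m².
T⁴ = 679.1/(0.33·5.67×10⁻⁸·5.900) = 6.151×10⁹ K⁴.

T ≈ 280 K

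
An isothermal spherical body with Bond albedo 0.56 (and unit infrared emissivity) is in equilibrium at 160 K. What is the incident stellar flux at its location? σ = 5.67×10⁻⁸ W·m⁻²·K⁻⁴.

S ≈ 338 W/m²

(1−a)S·πr² = σ·4πr²·T⁴ ⇒ S = 4σT⁴/(1−a).
S = 4·5.67×10⁻⁸·6.554×10⁸/0.440.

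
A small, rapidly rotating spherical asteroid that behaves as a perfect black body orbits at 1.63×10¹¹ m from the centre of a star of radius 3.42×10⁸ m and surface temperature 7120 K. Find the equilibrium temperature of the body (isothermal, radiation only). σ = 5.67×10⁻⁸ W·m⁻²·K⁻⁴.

T ≈ 231 K

The star's surface emits σT_*⁴; at distance d the flux is S = σT_*⁴(R_*/d)².
S = 5.67×10⁻⁸·(7120)⁴·(3.42×10⁸/1.63×10¹¹)² = 641.5 W/m².
For an isothermal sphere T⁴ = (1−a)S/(4σ) = 2.828×10⁹ K⁴.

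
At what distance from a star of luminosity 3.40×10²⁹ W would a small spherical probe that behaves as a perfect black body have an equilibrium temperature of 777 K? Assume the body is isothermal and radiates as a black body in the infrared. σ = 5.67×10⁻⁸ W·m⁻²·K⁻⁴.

For an isothermal black-emitting sphere, (1−a)S·πr² = σ·4πr²·T⁴ ⇒ S = 4σT⁴/(1−a).
S = 4·5.67×10⁻⁸·(777)⁴/1.00 = 82670 W/m².
Flux falls as S = L/(4πd²), so d = √(L/(4πS)) = √(3.40×10²⁹/(4π·82670)).

d ≈ 5.72×10¹¹ m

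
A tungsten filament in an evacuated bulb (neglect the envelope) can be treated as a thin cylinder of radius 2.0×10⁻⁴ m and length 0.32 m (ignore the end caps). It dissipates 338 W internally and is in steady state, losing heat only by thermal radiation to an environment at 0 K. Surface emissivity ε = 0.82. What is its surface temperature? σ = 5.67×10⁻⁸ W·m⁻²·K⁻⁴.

T ≈ 2060 K

Steady state: internal power = radiated power, P = εσA T⁴.
Radiating area A = 2πrL = 4.021×10⁻⁴ m².
T⁴ = P/(εσA) = 338/(0.82·5.67×10⁻⁸·4.021×10⁻⁴) = 1.808×10¹³ K⁴.
T = (1.808×10¹³)^(1/4).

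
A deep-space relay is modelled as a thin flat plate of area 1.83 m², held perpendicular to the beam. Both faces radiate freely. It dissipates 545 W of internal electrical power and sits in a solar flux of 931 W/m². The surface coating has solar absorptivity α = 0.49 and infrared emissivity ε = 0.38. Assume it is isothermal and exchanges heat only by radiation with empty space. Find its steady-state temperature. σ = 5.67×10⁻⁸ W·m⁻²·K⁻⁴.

At steady state, absorbed solar power + internal power = radiated power.
Absorbed: α·S·A_cross = 0.49·931·1.830 = 834.8 W (cross-section A).
Total input = 834.8 + 545 = 1380 W.
Radiated: εσ·A_surf·T⁴ with A_surf = 2A = 3.660 m².
T⁴ = 1380/(0.38·5.67×10⁻⁸·3.660) = 1.750×10¹⁰ K⁴.

T ≈ 364 K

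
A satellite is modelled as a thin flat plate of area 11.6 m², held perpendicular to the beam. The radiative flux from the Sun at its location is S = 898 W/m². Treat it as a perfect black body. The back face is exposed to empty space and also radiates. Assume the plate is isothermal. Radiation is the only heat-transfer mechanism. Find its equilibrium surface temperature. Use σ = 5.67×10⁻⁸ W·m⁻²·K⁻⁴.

T ≈ 298 K

At equilibrium, absorbed power = emitted power.
Absorbing cross-section = A = 11.60 m²; emitting surface = 2A = 23.20 m² (ratio 2).
S·A_cross = εσ·A_surf·T⁴  ⇒  T⁴ = S/(2σ).
T⁴ = 1.00·898/(2·5.67×10⁻⁸) = 7.919×10⁹ K⁴.
T = (7.919×10⁹)^(1/4).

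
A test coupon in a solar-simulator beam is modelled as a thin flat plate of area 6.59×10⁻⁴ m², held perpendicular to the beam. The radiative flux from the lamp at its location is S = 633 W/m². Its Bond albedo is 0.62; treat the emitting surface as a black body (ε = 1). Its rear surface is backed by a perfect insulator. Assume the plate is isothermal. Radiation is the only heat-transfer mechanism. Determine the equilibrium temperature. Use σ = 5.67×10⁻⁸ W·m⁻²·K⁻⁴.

At equilibrium, absorbed power = emitted power.
Absorbing cross-section = A = 6.590×10⁻⁴ m²; emitting surface = A = 6.590×10⁻⁴ m² (ratio 1).
(1−a)S·A_cross = εσ·A_surf·T⁴  ⇒  T⁴ = (1−a)S/(1σ).
T⁴ = 0.380·633/(1·5.67×10⁻⁸) = 4.242×10⁹ K⁴.
T = (4.242×10⁹)^(1/4).

T ≈ 255 K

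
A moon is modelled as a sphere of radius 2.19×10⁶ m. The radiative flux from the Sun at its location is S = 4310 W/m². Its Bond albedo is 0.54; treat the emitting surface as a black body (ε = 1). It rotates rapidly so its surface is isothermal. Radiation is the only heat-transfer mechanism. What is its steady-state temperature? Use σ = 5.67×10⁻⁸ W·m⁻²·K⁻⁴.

At equilibrium, absorbed power = emitted power.
Absorbing cross-section = πr² = 1.507×10¹³ m²; emitting surface = 4πr² = 6.027×10¹³ m² (ratio 4).
(1−a)S·A_cross = εσ·A_surf·T⁴  ⇒  T⁴ = (1−a)S/(4σ).
T⁴ = 0.460·4310/(4·5.67×10⁻⁸) = 8.742×10⁹ K⁴.
T = (8.742×10⁹)^(1/4).

T ≈ 306 K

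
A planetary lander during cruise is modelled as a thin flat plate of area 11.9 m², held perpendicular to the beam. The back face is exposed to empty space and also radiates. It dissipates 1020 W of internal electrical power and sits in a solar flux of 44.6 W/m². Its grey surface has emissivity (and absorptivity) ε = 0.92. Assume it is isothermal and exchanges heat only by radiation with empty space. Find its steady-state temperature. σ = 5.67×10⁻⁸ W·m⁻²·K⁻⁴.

At steady state, absorbed solar power + internal power = radiated power.
Absorbed: α·S·A_cross = 0.92·44.6·11.90 = 488.3 W (cross-section A).
Total input = 488.3 + 1020 = 1508 W.
Radiated: εσ·A_surf·T⁴ with A_surf = 2A = 23.80 m².
T⁴ = 1508/(0.92·5.67×10⁻⁸·23.80) = 1.215×10⁹ K⁴.

T ≈ 187 K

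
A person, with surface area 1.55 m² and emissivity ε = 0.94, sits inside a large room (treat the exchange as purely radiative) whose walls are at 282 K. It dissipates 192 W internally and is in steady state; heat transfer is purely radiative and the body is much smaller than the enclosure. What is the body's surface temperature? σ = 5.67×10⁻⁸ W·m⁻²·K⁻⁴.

T ≈ 305 K

For a small grey body in a large enclosure, net radiated power = εσA(T⁴ − T_w⁴).
Steady state: P = εσA(T⁴ − T_w⁴) with A = 1.55 m².
T⁴ = P/(εσA) + T_w⁴ = 192/(0.94·5.67×10⁻⁸·1.550) + (282)⁴
    = 2.324×10⁹ + 6.324×10⁹ = 8.648×10⁹ K⁴.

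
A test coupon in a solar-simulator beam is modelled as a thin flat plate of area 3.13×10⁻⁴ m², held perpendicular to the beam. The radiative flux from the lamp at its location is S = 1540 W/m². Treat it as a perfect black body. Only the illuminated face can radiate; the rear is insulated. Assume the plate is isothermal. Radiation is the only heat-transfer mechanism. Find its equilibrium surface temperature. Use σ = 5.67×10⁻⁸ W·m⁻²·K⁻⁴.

At equilibrium, absorbed power = emitted power.
Absorbing cross-section = A = 3.130×10⁻⁴ m²; emitting surface = A = 3.130×10⁻⁴ m² (ratio 1).
S·A_cross = εσ·A_surf·T⁴  ⇒  T⁴ = S/(1σ).
T⁴ = 1.00·1540/(1·5.67×10⁻⁸) = 2.716×10¹⁰ K⁴.
T = (2.716×10¹⁰)^(1/4).

T ≈ 406 K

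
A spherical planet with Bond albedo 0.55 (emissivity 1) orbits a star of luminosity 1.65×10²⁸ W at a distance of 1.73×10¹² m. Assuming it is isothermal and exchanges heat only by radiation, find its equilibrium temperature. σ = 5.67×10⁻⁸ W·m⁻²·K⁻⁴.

First find the stellar flux at distance d: S = L/(4πd²) = 1.65×10²⁸/(4π·(1.73×10¹²)²) = 438.7 W/m².
For an isothermal sphere, absorbed (1−a)S·πr² = emitted σ·4πr²·T⁴, so T⁴ = (1−a)S/(4σ).
T⁴ = 0.450·438.7/(4·5.67×10⁻⁸) = 8.705×10⁸ K⁴.

T ≈ 172 K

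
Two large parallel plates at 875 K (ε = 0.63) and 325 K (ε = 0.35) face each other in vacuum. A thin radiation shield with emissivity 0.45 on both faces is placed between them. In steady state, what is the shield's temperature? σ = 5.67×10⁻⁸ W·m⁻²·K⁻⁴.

T_s ≈ 770 K

In steady state the net flux on the hot side equals that on the cold side.
σ(T₁⁴−T_s⁴)/D₁ = σ(T_s⁴−T₂⁴)/D₂, with D₁ = 1/ε₁+1/ε_s−1 = 2.810, D₂ = 1/ε_s+1/ε₂−1 = 4.079.
Solve for T_s⁴: T_s⁴ = (D₂·T₁⁴ + D₁·T₂⁴)/(D₁+D₂) = 3.517×10¹¹ K⁴.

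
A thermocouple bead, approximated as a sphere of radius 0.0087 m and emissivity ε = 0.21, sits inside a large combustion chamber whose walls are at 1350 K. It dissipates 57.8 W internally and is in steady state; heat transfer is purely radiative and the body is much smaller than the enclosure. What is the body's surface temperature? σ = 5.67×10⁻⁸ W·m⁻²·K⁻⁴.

T ≈ 1700 K

For a small grey body in a large enclosure, net radiated power = εσA(T⁴ − T_w⁴).
Steady state: P = εσA(T⁴ − T_w⁴) with A = 4πr² = 9.511×10⁻⁴ m².
T⁴ = P/(εσA) + T_w⁴ = 57.8/(0.21·5.67×10⁻⁸·9.511×10⁻⁴) + (1350)⁴
    = 5.104×10¹² + 3.322×10¹² = 8.425×10¹² K⁴.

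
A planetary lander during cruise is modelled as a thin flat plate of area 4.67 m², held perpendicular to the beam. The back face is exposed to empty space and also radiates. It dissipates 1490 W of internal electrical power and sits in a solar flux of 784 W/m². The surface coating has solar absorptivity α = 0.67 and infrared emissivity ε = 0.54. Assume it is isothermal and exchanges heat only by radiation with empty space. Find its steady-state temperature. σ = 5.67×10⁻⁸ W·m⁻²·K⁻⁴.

T ≈ 343 K

At steady state, absorbed solar power + internal power = radiated power.
Absorbed: α·S·A_cross = 0.67·784·4.670 = 2453 W (cross-section A).
Total input = 2453 + 1490 = 3943 W.
Radiated: εσ·A_surf·T⁴ with A_surf = 2A = 9.340 m².
T⁴ = 3943/(0.54·5.67×10⁻⁸·9.340) = 1.379×10¹⁰ K⁴.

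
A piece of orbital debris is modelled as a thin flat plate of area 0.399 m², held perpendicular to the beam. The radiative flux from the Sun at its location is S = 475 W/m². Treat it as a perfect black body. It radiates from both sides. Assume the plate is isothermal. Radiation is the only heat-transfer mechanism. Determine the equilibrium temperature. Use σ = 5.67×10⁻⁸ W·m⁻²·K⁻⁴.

At equilibrium, absorbed power = emitted power.
Absorbing cross-section = A = 0.3990 m²; emitting surface = 2A = 0.7980 m² (ratio 2).
S·A_cross = εσ·A_surf·T⁴  ⇒  T⁴ = S/(2σ).
T⁴ = 1.00·475/(2·5.67×10⁻⁸) = 4.189×10⁹ K⁴.
T = (4.189×10⁹)^(1/4).

T ≈ 254 K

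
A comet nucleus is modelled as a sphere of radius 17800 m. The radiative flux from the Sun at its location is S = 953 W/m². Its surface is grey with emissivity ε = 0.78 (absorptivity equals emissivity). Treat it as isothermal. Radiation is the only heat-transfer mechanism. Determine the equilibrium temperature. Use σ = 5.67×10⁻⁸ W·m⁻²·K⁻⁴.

T ≈ 255 K

At equilibrium, absorbed power = emitted power.
Absorbing cross-section = πr² = 9.954×10⁸ m²; emitting surface = 4πr² = 3.982×10⁹ m² (ratio 4).
εS·A_cross = εσ·A_surf·T⁴  ⇒  T⁴ = S/(4σ)   (ε cancels).
T⁴ = 953/(4·5.67×10⁻⁸) = 4.202×10⁹ K⁴.
T = (4.202×10⁹)^(1/4).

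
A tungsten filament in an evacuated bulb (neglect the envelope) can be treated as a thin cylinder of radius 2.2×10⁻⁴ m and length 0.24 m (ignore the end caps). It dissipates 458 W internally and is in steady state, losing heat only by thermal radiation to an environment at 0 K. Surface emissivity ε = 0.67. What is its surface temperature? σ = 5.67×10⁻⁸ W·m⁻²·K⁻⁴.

T ≈ 2460 K

Steady state: internal power = radiated power, P = εσA T⁴.
Radiating area A = 2πrL = 3.318×10⁻⁴ m².
T⁴ = P/(εσA) = 458/(0.67·5.67×10⁻⁸·3.318×10⁻⁴) = 3.634×10¹³ K⁴.
T = (3.634×10¹³)^(1/4).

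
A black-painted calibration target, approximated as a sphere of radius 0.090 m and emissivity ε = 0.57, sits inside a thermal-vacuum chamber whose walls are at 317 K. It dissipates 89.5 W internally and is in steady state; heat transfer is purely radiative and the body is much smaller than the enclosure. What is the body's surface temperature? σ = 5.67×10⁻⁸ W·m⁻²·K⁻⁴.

T ≈ 439 K

For a small grey body in a large enclosure, net radiated power = εσA(T⁴ − T_w⁴).
Steady state: P = εσA(T⁴ − T_w⁴) with A = 4πr² = 0.1018 m².
T⁴ = P/(εσA) + T_w⁴ = 89.5/(0.57·5.67×10⁻⁸·0.1018) + (317)⁴
    = 2.721×10¹⁰ + 1.010×10¹⁰ = 3.730×10¹⁰ K⁴.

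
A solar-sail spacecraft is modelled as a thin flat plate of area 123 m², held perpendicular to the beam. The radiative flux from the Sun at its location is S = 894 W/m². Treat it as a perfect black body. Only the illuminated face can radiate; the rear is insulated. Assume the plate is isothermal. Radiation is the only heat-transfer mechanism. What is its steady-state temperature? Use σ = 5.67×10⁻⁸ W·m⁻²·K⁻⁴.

At equilibrium, absorbed power = emitted power.
Absorbing cross-section = A = 123.0 m²; emitting surface = A = 123.0 m² (ratio 1).
S·A_cross = εσ·A_surf·T⁴  ⇒  T⁴ = S/(1σ).
T⁴ = 1.00·894/(1·5.67×10⁻⁸) = 1.577×10¹⁰ K⁴.
T = (1.577×10¹⁰)^(1/4).

T ≈ 354 K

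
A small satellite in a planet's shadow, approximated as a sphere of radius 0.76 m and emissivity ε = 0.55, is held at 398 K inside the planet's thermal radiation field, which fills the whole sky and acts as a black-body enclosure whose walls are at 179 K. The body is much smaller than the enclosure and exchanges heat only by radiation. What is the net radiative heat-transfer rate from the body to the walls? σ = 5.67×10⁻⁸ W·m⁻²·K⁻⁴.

P_net ≈ 5450 W

For a small grey body in a large enclosure: P_net = εσA(T_body⁴ − T_wall⁴).
A = 4πr² = 7.258 m²; T_body⁴ − T_wall⁴ = 2.509×10¹⁰ − 1.027×10⁹ = 2.407×10¹⁰ K⁴.
|P_net| = 0.55·5.67×10⁻⁸·7.258·2.407×10¹⁰.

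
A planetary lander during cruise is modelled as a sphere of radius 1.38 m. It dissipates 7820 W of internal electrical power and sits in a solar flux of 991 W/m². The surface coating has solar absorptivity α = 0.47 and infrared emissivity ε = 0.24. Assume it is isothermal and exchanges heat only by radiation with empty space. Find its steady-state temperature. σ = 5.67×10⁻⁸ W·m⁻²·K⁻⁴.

T ≈ 425 K

At steady state, absorbed solar power + internal power = radiated power.
Absorbed: α·S·A_cross = 0.47·991·5.983 = 2787 W (cross-section πr²).
Total input = 2787 + 7820 = 10610 W.
Radiated: εσ·A_surf·T⁴ with A_surf = 4πr² = 23.93 m².
T⁴ = 10610/(0.24·5.67×10⁻⁸·23.93) = 3.257×10¹⁰ K⁴.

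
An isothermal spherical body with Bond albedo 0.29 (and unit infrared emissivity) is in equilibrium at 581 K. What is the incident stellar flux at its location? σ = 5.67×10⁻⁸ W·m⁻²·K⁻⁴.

S ≈ 36400 W/m²

(1−a)S·πr² = σ·4πr²·T⁴ ⇒ S = 4σT⁴/(1−a).
S = 4·5.67×10⁻⁸·1.139×10¹¹/0.710.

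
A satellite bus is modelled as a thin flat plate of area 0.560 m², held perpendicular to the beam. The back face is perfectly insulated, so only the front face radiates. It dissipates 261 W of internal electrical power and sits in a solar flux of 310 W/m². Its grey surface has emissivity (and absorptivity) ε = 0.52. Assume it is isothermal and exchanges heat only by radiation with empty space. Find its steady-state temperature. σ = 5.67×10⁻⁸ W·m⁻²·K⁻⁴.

T ≈ 382 K

At steady state, absorbed solar power + internal power = radiated power.
Absorbed: α·S·A_cross = 0.52·310·0.5600 = 90.27 W (cross-section A).
Total input = 90.27 + 261 = 351.3 W.
Radiated: εσ·A_surf·T⁴ with A_surf = A = 0.5600 m².
T⁴ = 351.3/(0.52·5.67×10⁻⁸·0.5600) = 2.127×10¹⁰ K⁴.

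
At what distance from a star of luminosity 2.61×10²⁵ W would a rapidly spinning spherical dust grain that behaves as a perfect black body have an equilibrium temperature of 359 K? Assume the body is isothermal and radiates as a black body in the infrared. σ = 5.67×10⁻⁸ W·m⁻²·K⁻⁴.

d ≈ 2.35×10¹⁰ m

For an isothermal black-emitting sphere, (1−a)S·πr² = σ·4πr²·T⁴ ⇒ S = 4σT⁴/(1−a).
S = 4·5.67×10⁻⁸·(359)⁴/1.00 = 3767 W/m².
Flux falls as S = L/(4πd²), so d = √(L/(4πS)) = √(2.61×10²⁵/(4π·3767)).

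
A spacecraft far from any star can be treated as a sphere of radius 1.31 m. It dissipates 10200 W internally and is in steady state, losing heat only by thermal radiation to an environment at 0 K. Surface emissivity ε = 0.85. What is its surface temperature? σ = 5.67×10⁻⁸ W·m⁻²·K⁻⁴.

Steady state: internal power = radiated power, P = εσA T⁴.
Radiating area A = 4πr² = 21.57 m².
T⁴ = P/(εσA) = 10200/(0.85·5.67×10⁻⁸·21.57) = 9.814×10⁹ K⁴.
T = (9.814×10⁹)^(1/4).

T ≈ 315 K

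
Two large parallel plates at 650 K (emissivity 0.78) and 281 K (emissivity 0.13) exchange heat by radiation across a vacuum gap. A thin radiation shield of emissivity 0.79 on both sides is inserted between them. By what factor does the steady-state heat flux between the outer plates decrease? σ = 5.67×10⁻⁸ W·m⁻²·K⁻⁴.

factor ≈ 1.19

Without shield: q₀ = σΔ(T⁴)/(1/ε₁+1/ε₂−1) with denominator 7.974.
With shield the two gaps are in series; the resistances add: (1/ε₁+1/ε_s−1)+(1/ε_s+1/ε₂−1) = 1.548+7.958 = 9.506.
Heat-flux ratio q₀/q = 9.506/7.974.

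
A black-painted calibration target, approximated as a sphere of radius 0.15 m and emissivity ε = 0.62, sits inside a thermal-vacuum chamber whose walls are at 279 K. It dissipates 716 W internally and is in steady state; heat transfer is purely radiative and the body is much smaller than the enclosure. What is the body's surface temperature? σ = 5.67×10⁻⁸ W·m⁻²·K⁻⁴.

For a small grey body in a large enclosure, net radiated power = εσA(T⁴ − T_w⁴).
Steady state: P = εσA(T⁴ − T_w⁴) with A = 4πr² = 0.2827 m².
T⁴ = P/(εσA) + T_w⁴ = 716/(0.62·5.67×10⁻⁸·0.2827) + (279)⁴
    = 7.204×10¹⁰ + 6.059×10⁹ = 7.809×10¹⁰ K⁴.

T ≈ 529 K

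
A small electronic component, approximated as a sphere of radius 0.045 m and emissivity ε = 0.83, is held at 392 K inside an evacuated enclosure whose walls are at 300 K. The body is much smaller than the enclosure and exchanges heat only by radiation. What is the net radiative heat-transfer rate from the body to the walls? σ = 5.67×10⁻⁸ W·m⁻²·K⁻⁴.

P_net ≈ 18.6 W

For a small grey body in a large enclosure: P_net = εσA(T_body⁴ − T_wall⁴).
A = 4πr² = 0.02545 m²; T_body⁴ − T_wall⁴ = 2.361×10¹⁰ − 8.100×10⁹ = 1.551×10¹⁰ K⁴.
|P_net| = 0.83·5.67×10⁻⁸·0.02545·1.551×10¹⁰.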